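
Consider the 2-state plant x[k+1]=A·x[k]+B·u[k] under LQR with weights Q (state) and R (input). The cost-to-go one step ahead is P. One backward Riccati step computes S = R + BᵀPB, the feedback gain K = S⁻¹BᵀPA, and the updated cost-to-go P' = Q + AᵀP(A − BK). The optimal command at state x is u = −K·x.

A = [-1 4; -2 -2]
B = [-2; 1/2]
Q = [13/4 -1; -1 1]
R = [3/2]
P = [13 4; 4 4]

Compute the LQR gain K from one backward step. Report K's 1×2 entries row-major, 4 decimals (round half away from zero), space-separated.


BᵀP = [-24.0000 -6.0000]
S = R + BᵀPB = [3/2] + [45.0000] = [46.5000]
BᵀPA = [36.0000 -84.0000]
K = S⁻¹·BᵀPA = [0.7742 -1.8065]
A−BK = [0.5484 0.3871; -2.3871 -1.0968]
AᵀP(A−BK) = [17.1290 5.0323; 5.0323 8.2581]
P' = Q + AᵀP(A−BK) = [20.3790 4.0323; 4.0323 9.2581]
tr(P') = 29.6371

0.7742 -1.8065


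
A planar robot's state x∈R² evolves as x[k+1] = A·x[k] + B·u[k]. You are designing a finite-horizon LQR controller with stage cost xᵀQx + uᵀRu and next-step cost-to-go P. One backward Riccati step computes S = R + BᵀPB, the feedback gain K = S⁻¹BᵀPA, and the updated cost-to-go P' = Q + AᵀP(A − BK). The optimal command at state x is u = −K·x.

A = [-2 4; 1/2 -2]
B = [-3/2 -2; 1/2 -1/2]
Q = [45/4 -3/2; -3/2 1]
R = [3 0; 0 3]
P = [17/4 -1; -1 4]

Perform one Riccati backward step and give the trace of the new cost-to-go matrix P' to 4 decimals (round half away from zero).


BᵀP = [-6.8750 3.5000; -8.0000 0.0000]
S = R + BᵀPB = [3 0; 0 3] + [12.0625 12.0000; 12.0000 16.0000] = [15.0625 12.0000; 12.0000 19.0000]
BᵀPA = [15.5000 -34.5000; 16.0000 -32.0000]
K = S⁻¹·BᵀPA = [0.7209 -1.9095; 0.3868 -0.4782]
A−BK = [-0.1451 0.1793; 0.3330 -1.2844]
AᵀP(A−BK) = [2.6374 -6.7516; -6.7516 18.8202]
P' = Q + AᵀP(A−BK) = [13.8874 -8.2516; -8.2516 19.8202]
tr(P') = 33.7076

33.7076


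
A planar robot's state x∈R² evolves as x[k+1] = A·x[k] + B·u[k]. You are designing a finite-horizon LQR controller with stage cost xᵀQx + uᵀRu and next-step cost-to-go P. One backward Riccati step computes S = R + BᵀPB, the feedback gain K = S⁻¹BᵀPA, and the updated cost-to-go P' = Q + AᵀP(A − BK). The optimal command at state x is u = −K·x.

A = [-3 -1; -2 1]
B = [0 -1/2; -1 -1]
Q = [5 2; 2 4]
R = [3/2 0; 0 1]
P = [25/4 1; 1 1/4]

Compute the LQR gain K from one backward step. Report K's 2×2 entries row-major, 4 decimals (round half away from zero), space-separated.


BᵀP = [-1.0000 -0.2500; -4.1250 -0.7500]
S = R + BᵀPB = [3/2 0; 0 1] + [0.2500 0.7500; 0.7500 2.8125] = [1.7500 0.7500; 0.7500 3.8125]
BᵀPA = [3.5000 0.7500; 13.8750 3.3750]
K = S⁻¹·BᵀPA = [0.4808 0.0537; 3.5448 0.8747]
A−BK = [-1.2276 -0.5627; 2.0256 1.9284]
AᵀP(A−BK) = [18.3836 4.9258; 4.9258 1.5077]
P' = Q + AᵀP(A−BK) = [23.3836 6.9258; 6.9258 5.5077]
tr(P') = 28.8913

0.4808 0.0537 3.5448 0.8747


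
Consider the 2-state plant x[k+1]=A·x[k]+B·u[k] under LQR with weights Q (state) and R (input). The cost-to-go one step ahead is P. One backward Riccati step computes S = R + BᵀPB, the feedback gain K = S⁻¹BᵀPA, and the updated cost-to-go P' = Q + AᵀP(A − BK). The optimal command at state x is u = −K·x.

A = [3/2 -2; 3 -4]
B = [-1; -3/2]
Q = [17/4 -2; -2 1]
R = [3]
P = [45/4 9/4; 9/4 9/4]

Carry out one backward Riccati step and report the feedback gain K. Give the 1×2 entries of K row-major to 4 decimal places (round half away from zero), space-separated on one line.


BᵀP = [-14.6250 -5.6250]
S = R + BᵀPB = [3] + [23.0625] = [26.0625]
BᵀPA = [-38.8125 51.7500]
K = S⁻¹·BᵀPA = [-1.4892 1.9856]
A−BK = [0.0108 -0.0144; 0.7662 -1.0216]
AᵀP(A−BK) = [8.0126 -10.6835; -10.6835 14.2446]
P' = Q + AᵀP(A−BK) = [12.2626 -12.6835; -12.6835 15.2446]
tr(P') = 27.5072

-1.4892 1.9856


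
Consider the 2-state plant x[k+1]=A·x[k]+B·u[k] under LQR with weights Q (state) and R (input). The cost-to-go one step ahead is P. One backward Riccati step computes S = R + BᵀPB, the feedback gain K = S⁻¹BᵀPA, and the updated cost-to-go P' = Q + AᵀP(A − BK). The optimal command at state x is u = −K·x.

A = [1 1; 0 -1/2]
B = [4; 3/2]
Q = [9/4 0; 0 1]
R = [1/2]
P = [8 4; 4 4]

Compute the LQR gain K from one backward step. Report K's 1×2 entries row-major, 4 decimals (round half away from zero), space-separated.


BᵀP = [38.0000 22.0000]
S = R + BᵀPB = [1/2] + [185.0000] = [185.5000]
BᵀPA = [38.0000 27.0000]
K = S⁻¹·BᵀPA = [0.2049 0.1456]
A−BK = [0.1806 0.4178; -0.3073 -0.7183]
AᵀP(A−BK) = [0.2156 0.4690; 0.4690 1.0701]
P' = Q + AᵀP(A−BK) = [2.4656 0.4690; 0.4690 2.0701]
tr(P') = 4.5357

0.2049 0.1456


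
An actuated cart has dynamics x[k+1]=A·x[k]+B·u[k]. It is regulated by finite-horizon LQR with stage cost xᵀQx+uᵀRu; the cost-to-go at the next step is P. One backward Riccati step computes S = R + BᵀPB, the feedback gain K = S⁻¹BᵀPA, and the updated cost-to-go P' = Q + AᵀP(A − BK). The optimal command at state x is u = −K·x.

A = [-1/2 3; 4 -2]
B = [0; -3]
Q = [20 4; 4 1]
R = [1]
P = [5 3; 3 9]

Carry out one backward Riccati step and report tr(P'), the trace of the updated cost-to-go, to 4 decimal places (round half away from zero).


BᵀP = [-9.0000 -27.0000]
S = R + BᵀPB = [1] + [81.0000] = [82.0000]
BᵀPA = [-103.5000 27.0000]
K = S⁻¹·BᵀPA = [-1.2622 0.3293]
A−BK = [-0.5000 3.0000; 0.2134 -1.0122]
AᵀP(A−BK) = [2.6128 -6.4207; -6.4207 36.1098]
P' = Q + AᵀP(A−BK) = [22.6128 -2.4207; -2.4207 37.1098]
tr(P') = 59.7226

59.7226


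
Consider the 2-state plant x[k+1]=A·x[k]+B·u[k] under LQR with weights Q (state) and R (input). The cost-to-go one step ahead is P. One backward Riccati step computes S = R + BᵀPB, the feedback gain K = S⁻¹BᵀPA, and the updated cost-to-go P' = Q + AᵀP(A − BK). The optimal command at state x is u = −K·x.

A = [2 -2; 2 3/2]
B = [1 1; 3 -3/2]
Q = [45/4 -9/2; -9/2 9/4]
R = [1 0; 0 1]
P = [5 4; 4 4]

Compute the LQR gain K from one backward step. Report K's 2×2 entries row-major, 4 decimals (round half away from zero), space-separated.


BᵀP = [17.0000 16.0000; -1.0000 -2.0000]
S = R + BᵀPB = [1 0; 0 1] + [65.0000 -7.0000; -7.0000 2.0000] = [66.0000 -7.0000; -7.0000 3.0000]
BᵀPA = [66.0000 -10.0000; -6.0000 -1.0000]
K = S⁻¹·BᵀPA = [1.0470 -0.2483; 0.4430 -0.9128]
A−BK = [0.5101 -0.8389; -0.4765 0.8758]
AᵀP(A−BK) = [1.5570 -1.0872; -1.0872 1.6040]
P' = Q + AᵀP(A−BK) = [12.8070 -5.5872; -5.5872 3.8540]
tr(P') = 16.6611

1.0470 -0.2483 0.4430 -0.9128


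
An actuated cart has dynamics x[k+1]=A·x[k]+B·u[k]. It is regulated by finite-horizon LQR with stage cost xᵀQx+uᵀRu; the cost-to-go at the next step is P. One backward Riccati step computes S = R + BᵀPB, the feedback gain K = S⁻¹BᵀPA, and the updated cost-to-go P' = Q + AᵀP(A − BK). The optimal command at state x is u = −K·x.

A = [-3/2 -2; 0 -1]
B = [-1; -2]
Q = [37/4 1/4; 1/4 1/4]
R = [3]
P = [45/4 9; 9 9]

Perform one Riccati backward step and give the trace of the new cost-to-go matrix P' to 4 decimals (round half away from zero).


BᵀP = [-29.2500 -27.0000]
S = R + BᵀPB = [3] + [83.2500] = [86.2500]
BᵀPA = [43.8750 85.5000]
K = S⁻¹·BᵀPA = [0.5087 0.9913]
A−BK = [-0.9913 -1.0087; 1.0174 0.9826]
AᵀP(A−BK) = [2.9935 3.7565; 3.7565 5.2435]
P' = Q + AᵀP(A−BK) = [12.2435 4.0065; 4.0065 5.4935]
tr(P') = 17.7370

17.7370


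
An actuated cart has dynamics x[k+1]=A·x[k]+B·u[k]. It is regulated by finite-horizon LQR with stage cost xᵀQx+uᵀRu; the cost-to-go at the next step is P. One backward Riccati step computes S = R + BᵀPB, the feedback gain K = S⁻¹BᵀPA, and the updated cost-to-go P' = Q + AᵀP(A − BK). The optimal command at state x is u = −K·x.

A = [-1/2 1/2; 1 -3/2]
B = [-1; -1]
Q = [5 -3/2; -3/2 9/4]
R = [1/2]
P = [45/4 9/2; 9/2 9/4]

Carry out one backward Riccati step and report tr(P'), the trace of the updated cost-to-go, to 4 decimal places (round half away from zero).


BᵀP = [-15.7500 -6.7500]
S = R + BᵀPB = [1/2] + [22.5000] = [23.0000]
BᵀPA = [1.1250 2.2500]
K = S⁻¹·BᵀPA = [0.0489 0.0978]
A−BK = [-0.4511 0.5978; 1.0489 -1.4022]
AᵀP(A−BK) = [0.5075 -0.6726; -0.6726 0.9049]
P' = Q + AᵀP(A−BK) = [5.5075 -2.1726; -2.1726 3.1549]
tr(P') = 8.6624

8.6624


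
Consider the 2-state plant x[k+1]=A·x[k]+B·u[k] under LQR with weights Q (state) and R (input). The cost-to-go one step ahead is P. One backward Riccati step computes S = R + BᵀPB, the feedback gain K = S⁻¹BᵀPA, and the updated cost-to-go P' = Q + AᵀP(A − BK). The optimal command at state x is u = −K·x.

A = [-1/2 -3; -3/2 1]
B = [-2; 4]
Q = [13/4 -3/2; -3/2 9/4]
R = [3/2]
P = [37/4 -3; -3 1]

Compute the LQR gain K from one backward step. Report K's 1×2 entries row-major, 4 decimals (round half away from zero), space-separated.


0.0024 0.9902

BᵀP = [-30.5000 10.0000]
S = R + BᵀPB = [3/2] + [101.0000] = [102.5000]
BᵀPA = [0.2500 101.5000]
K = S⁻¹·BᵀPA = [0.0024 0.9902]
A−BK = [-0.4951 -1.0195; -1.5098 -2.9610]
AᵀP(A−BK) = [0.0619 0.1274; 0.1274 1.7402]
P' = Q + AᵀP(A−BK) = [3.3119 -1.3726; -1.3726 3.9902]
tr(P') = 7.3021


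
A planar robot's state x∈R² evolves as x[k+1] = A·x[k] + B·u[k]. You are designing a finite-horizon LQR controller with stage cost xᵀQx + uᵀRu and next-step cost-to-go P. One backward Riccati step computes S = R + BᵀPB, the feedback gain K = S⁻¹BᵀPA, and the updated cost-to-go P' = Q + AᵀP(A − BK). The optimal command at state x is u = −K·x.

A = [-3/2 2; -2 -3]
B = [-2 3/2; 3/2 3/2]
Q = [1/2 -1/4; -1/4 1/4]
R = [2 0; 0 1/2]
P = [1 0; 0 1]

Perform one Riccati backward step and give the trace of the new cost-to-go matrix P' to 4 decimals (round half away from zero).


4.6064

BᵀP = [-2.0000 1.5000; 1.5000 1.5000]
S = R + BᵀPB = [2 0; 0 1/2] + [6.2500 -0.7500; -0.7500 4.5000] = [8.2500 -0.7500; -0.7500 5.0000]
BᵀPA = [0.0000 -8.5000; -5.2500 -1.5000]
K = S⁻¹·BᵀPA = [-0.0968 -1.0722; -1.0645 -0.4608]
A−BK = [-0.0968 0.5469; -0.2581 -0.7005]
AᵀP(A−BK) = [0.6613 0.5806; 0.5806 3.1951]
P' = Q + AᵀP(A−BK) = [1.1613 0.3306; 0.3306 3.4451]
tr(P') = 4.6064


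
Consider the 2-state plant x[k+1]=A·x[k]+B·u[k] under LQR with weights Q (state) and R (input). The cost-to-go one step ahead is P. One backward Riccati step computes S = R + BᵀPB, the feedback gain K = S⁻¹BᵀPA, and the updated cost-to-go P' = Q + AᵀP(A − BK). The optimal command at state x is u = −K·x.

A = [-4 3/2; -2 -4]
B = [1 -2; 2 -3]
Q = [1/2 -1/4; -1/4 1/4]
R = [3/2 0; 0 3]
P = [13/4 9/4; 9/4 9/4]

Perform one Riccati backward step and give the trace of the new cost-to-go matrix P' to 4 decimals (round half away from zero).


12.1066

BᵀP = [7.7500 6.7500; -13.2500 -11.2500]
S = R + BᵀPB = [3/2 0; 0 3] + [21.2500 -35.7500; -35.7500 60.2500] = [22.7500 -35.7500; -35.7500 63.2500]
BᵀPA = [-44.5000 -15.3750; 75.5000 25.1250]
K = S⁻¹·BᵀPA = [-0.7179 -0.4615; 0.7879 0.1364]
A−BK = [-1.7063 2.2343; 1.7995 -2.6678]
AᵀP(A−BK) = [5.5664 -3.0839; -3.0839 5.7902]
P' = Q + AᵀP(A−BK) = [6.0664 -3.3339; -3.3339 6.0402]
tr(P') = 12.1066


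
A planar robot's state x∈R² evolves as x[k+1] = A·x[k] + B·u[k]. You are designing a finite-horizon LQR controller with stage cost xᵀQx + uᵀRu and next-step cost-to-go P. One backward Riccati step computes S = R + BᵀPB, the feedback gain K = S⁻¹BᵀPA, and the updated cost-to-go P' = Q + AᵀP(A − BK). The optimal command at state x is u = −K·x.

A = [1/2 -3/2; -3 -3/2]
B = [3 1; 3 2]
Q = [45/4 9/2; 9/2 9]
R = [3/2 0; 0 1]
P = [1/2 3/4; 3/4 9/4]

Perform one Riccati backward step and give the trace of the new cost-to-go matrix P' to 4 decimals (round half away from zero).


22.1213

BᵀP = [3.7500 9.0000; 2.0000 5.2500]
S = R + BᵀPB = [3/2 0; 0 1] + [38.2500 21.7500; 21.7500 12.5000] = [39.7500 21.7500; 21.7500 13.5000]
BᵀPA = [-25.1250 -19.1250; -14.7500 -10.8750]
K = S⁻¹·BᵀPA = [-0.2891 -0.3407; -0.6268 -0.2566]
A−BK = [1.9941 -0.2212; -0.8791 0.0354]
AᵀP(A−BK) = [1.6158 0.2168; 0.2168 0.2555]
P' = Q + AᵀP(A−BK) = [12.8658 4.7168; 4.7168 9.2555]
tr(P') = 22.1213


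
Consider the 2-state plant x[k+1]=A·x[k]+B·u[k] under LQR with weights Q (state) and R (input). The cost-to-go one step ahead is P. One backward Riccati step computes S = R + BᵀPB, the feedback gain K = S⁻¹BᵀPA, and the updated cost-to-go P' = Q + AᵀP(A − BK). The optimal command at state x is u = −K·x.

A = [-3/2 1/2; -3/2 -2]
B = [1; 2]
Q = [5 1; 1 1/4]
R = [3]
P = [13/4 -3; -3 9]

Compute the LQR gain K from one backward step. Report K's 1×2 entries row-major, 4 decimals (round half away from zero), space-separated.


BᵀP = [-2.7500 15.0000]
S = R + BᵀPB = [3] + [27.2500] = [30.2500]
BᵀPA = [-18.3750 -31.3750]
K = S⁻¹·BᵀPA = [-0.6074 -1.0372]
A−BK = [-0.8926 1.5372; -0.2851 0.0744]
AᵀP(A−BK) = [2.9008 -1.2459; -1.2459 10.2707]
P' = Q + AᵀP(A−BK) = [7.9008 -0.2459; -0.2459 10.5207]
tr(P') = 18.4215

-0.6074 -1.0372


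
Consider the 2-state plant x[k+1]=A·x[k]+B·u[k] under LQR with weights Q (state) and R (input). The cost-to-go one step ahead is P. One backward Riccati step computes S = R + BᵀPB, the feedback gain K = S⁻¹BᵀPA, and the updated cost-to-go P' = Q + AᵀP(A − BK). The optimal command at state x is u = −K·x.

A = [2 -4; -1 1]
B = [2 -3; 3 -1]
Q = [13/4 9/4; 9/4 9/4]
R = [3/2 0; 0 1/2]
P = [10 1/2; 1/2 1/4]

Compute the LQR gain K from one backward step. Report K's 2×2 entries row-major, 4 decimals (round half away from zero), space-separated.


-0.2114 0.2477 -0.7814 1.4577

BᵀP = [21.5000 1.7500; -30.5000 -1.7500]
S = R + BᵀPB = [3/2 0; 0 1/2] + [48.2500 -66.2500; -66.2500 93.2500] = [49.7500 -66.2500; -66.2500 93.7500]
BᵀPA = [41.2500 -84.2500; -59.2500 120.2500]
K = S⁻¹·BᵀPA = [-0.2114 0.2477; -0.7814 1.4577]
A−BK = [0.0786 -0.1223; -1.1473 1.7145]
AᵀP(A−BK) = [0.6730 -1.0984; -1.0984 1.8293]
P' = Q + AᵀP(A−BK) = [3.9230 1.1516; 1.1516 4.0793]
tr(P') = 8.0023


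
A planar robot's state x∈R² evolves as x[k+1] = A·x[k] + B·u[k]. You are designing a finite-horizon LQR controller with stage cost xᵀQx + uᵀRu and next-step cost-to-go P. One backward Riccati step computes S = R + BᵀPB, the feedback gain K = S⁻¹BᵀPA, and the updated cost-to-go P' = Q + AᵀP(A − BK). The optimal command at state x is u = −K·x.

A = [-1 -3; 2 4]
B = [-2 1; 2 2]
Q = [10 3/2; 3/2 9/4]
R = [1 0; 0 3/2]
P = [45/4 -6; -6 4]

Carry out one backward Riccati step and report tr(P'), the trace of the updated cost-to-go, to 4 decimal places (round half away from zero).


15.6888

BᵀP = [-34.5000 20.0000; -0.7500 2.0000]
S = R + BᵀPB = [1 0; 0 3/2] + [109.0000 5.5000; 5.5000 3.2500] = [110.0000 5.5000; 5.5000 4.7500]
BᵀPA = [74.5000 183.5000; 4.7500 10.2500]
K = S⁻¹·BᵀPA = [0.6658 1.6562; 0.2291 0.2402]
A−BK = [0.1026 0.0721; 0.2103 0.2072]
AᵀP(A−BK) = [0.5584 1.2242; 1.2242 2.8804]
P' = Q + AᵀP(A−BK) = [10.5584 2.7242; 2.7242 5.1304]
tr(P') = 15.6888


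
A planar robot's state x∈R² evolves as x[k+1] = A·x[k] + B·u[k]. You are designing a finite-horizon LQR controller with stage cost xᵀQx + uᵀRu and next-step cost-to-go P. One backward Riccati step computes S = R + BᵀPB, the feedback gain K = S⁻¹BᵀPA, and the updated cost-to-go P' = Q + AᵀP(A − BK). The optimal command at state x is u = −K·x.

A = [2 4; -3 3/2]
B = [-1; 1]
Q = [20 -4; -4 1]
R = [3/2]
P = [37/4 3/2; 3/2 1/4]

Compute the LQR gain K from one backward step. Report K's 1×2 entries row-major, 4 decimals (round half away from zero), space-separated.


-1.4688 -4.1094

BᵀP = [-7.7500 -1.2500]
S = R + BᵀPB = [3/2] + [6.5000] = [8.0000]
BᵀPA = [-11.7500 -32.8750]
K = S⁻¹·BᵀPA = [-1.4688 -4.1094]
A−BK = [0.5313 -0.1094; -1.5313 5.6094]
AᵀP(A−BK) = [3.9922 11.0898; 11.0898 31.4668]
P' = Q + AᵀP(A−BK) = [23.9922 7.0898; 7.0898 32.4668]
tr(P') = 56.4590


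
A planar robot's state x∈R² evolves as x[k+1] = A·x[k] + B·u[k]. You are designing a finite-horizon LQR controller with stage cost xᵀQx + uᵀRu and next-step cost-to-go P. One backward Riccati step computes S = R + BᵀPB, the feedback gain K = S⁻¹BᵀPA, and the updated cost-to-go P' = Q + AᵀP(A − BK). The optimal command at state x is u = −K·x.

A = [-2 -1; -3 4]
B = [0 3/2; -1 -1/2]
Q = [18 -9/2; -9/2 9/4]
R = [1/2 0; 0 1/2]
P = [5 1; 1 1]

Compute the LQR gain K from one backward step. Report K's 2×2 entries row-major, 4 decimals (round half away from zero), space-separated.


BᵀP = [-1.0000 -1.0000; 7.0000 1.0000]
S = R + BᵀPB = [1/2 0; 0 1/2] + [1.0000 -1.0000; -1.0000 10.0000] = [1.5000 -1.0000; -1.0000 10.5000]
BᵀPA = [5.0000 -3.0000; -17.0000 -3.0000]
K = S⁻¹·BᵀPA = [2.4068 -2.3390; -1.3898 -0.5085]
A−BK = [0.0847 -0.2373; -1.2881 1.4068]
AᵀP(A−BK) = [5.3390 -3.9492; -3.9492 4.4576]
P' = Q + AᵀP(A−BK) = [23.3390 -8.4492; -8.4492 6.7076]
tr(P') = 30.0466

2.4068 -2.3390 -1.3898 -0.5085


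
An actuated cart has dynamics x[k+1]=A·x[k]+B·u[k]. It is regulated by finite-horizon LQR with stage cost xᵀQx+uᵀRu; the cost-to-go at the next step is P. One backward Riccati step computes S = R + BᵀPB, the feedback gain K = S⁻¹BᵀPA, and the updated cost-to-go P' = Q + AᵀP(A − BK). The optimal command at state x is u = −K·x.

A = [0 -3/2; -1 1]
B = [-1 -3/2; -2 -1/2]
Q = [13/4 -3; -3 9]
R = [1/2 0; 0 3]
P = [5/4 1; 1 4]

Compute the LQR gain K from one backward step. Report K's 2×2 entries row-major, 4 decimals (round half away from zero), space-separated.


0.4521 -0.3754 -0.0888 0.4309

BᵀP = [-3.2500 -9.0000; -2.3750 -3.5000]
S = R + BᵀPB = [1/2 0; 0 3] + [21.2500 9.3750; 9.3750 5.3125] = [21.7500 9.3750; 9.3750 8.3125]
BᵀPA = [9.0000 -4.1250; 3.5000 0.0625]
K = S⁻¹·BᵀPA = [0.4521 -0.3754; -0.0888 0.4309]
A−BK = [0.3189 -1.2291; -0.1403 0.4647]
AᵀP(A−BK) = [0.2422 -0.6297; -0.6297 2.2371]
P' = Q + AᵀP(A−BK) = [3.4922 -3.6297; -3.6297 11.2371]
tr(P') = 14.7293


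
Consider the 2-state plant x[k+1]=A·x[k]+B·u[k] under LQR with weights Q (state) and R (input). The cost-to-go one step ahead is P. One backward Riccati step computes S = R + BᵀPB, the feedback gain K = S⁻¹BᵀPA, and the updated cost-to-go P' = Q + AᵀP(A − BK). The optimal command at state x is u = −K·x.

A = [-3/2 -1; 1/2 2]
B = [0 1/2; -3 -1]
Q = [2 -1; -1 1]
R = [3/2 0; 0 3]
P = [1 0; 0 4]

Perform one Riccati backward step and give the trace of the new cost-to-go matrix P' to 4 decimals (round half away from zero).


6.5308

BᵀP = [0.0000 -12.0000; 0.5000 -4.0000]
S = R + BᵀPB = [3/2 0; 0 3] + [36.0000 12.0000; 12.0000 4.2500] = [37.5000 12.0000; 12.0000 7.2500]
BᵀPA = [-6.0000 -24.0000; -2.7500 -8.5000]
K = S⁻¹·BᵀPA = [-0.0821 -0.5630; -0.2434 -0.2405]
A−BK = [-1.3783 -0.8798; 0.0103 0.0704]
AᵀP(A−BK) = [2.0880 1.4604; 1.4604 1.4428]
P' = Q + AᵀP(A−BK) = [4.0880 0.4604; 0.4604 2.4428]
tr(P') = 6.5308


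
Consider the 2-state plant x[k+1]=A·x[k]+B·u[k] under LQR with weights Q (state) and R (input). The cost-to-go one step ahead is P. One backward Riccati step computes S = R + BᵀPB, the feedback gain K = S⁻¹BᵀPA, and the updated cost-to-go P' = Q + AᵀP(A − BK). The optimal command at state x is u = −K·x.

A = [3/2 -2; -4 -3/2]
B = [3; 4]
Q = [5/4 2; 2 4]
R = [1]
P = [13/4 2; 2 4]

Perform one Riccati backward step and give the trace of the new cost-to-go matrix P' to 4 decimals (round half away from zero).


27.0958

BᵀP = [17.7500 22.0000]
S = R + BᵀPB = [1] + [141.2500] = [142.2500]
BᵀPA = [-61.3750 -68.5000]
K = S⁻¹·BᵀPA = [-0.4315 -0.4815]
A−BK = [2.7944 -0.5554; -2.2742 0.4262]
AᵀP(A−BK) = [20.8317 -3.8049; -3.8049 1.0141]
P' = Q + AᵀP(A−BK) = [22.0817 -1.8049; -1.8049 5.0141]
tr(P') = 27.0958


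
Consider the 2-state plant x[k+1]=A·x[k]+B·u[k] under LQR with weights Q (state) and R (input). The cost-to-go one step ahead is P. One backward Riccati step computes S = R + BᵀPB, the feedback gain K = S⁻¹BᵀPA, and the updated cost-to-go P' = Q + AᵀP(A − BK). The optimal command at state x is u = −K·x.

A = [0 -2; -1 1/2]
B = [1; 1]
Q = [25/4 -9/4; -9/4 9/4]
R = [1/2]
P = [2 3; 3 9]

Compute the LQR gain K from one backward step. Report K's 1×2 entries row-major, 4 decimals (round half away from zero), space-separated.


BᵀP = [5.0000 12.0000]
S = R + BᵀPB = [1/2] + [17.0000] = [17.5000]
BᵀPA = [-12.0000 -4.0000]
K = S⁻¹·BᵀPA = [-0.6857 -0.2286]
A−BK = [0.6857 -1.7714; -0.3143 0.7286]
AᵀP(A−BK) = [0.7714 -1.2429; -1.2429 3.3357]
P' = Q + AᵀP(A−BK) = [7.0214 -3.4929; -3.4929 5.5857]
tr(P') = 12.6071

-0.6857 -0.2286


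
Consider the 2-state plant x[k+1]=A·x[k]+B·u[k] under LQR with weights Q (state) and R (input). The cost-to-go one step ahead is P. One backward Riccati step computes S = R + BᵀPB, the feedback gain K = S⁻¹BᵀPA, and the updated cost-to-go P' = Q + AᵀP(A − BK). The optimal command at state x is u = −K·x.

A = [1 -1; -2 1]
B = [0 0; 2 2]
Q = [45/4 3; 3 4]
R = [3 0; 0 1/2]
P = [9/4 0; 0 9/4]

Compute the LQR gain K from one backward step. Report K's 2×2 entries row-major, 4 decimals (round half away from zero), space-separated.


-0.1364 0.0682 -0.8182 0.4091

BᵀP = [0.0000 4.5000; 0.0000 4.5000]
S = R + BᵀPB = [3 0; 0 1/2] + [9.0000 9.0000; 9.0000 9.0000] = [12.0000 9.0000; 9.0000 9.5000]
BᵀPA = [-9.0000 4.5000; -9.0000 4.5000]
K = S⁻¹·BᵀPA = [-0.1364 0.0682; -0.8182 0.4091]
A−BK = [1.0000 -1.0000; -0.0909 0.0455]
AᵀP(A−BK) = [2.6591 -2.4545; -2.4545 2.3523]
P' = Q + AᵀP(A−BK) = [13.9091 0.5455; 0.5455 6.3523]
tr(P') = 20.2614


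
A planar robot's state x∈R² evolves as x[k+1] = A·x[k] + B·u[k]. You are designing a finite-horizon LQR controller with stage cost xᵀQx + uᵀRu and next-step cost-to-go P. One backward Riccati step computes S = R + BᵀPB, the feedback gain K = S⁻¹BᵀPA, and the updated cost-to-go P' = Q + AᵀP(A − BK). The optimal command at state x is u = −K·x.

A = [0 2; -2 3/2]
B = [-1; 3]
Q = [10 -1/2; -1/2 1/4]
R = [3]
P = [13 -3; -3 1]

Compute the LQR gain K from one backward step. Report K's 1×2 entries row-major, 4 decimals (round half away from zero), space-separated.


-0.2791 -0.8140

BᵀP = [-22.0000 6.0000]
S = R + BᵀPB = [3] + [40.0000] = [43.0000]
BᵀPA = [-12.0000 -35.0000]
K = S⁻¹·BᵀPA = [-0.2791 -0.8140]
A−BK = [-0.2791 1.1860; -1.1628 3.9419]
AᵀP(A−BK) = [0.6512 -0.7674; -0.7674 7.7616]
P' = Q + AᵀP(A−BK) = [10.6512 -1.2674; -1.2674 8.0116]
tr(P') = 18.6628


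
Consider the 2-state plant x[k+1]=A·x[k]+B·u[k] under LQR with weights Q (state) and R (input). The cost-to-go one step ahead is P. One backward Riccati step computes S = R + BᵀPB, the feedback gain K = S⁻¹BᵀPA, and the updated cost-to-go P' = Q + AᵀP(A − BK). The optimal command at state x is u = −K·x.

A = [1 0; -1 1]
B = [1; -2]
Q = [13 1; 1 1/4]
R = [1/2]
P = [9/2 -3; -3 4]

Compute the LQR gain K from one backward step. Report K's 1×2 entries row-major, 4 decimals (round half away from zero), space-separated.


BᵀP = [10.5000 -11.0000]
S = R + BᵀPB = [1/2] + [32.5000] = [33.0000]
BᵀPA = [21.5000 -11.0000]
K = S⁻¹·BᵀPA = [0.6515 -0.3333]
A−BK = [0.3485 0.3333; 0.3030 0.3333]
AᵀP(A−BK) = [0.4924 0.1667; 0.1667 0.3333]
P' = Q + AᵀP(A−BK) = [13.4924 1.1667; 1.1667 0.5833]
tr(P') = 14.0758

0.6515 -0.3333


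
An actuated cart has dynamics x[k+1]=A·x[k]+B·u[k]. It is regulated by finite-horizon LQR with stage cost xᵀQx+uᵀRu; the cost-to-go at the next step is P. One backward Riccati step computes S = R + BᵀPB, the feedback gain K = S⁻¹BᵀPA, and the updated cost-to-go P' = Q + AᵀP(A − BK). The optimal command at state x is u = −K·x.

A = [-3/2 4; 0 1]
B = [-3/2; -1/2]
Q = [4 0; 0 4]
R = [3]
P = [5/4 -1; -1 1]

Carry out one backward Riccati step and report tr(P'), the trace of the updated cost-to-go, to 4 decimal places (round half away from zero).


18.4418

BᵀP = [-1.3750 1.0000]
S = R + BᵀPB = [3] + [1.5625] = [4.5625]
BᵀPA = [2.0625 -4.5000]
K = S⁻¹·BᵀPA = [0.4521 -0.9863]
A−BK = [-0.8219 2.5205; 0.2260 0.5068]
AᵀP(A−BK) = [1.8801 -3.9658; -3.9658 8.5616]
P' = Q + AᵀP(A−BK) = [5.8801 -3.9658; -3.9658 12.5616]
tr(P') = 18.4418


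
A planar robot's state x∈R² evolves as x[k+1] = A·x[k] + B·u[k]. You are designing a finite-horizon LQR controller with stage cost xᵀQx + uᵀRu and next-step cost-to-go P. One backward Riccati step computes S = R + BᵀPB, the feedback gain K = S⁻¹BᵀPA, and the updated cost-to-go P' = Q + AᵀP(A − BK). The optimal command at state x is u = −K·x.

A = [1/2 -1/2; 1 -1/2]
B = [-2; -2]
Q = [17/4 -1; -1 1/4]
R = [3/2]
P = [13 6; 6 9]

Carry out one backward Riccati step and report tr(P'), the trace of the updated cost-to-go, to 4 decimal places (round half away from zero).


BᵀP = [-38.0000 -30.0000]
S = R + BᵀPB = [3/2] + [136.0000] = [137.5000]
BᵀPA = [-49.0000 34.0000]
K = S⁻¹·BᵀPA = [-0.3564 0.2473]
A−BK = [-0.2127 -0.0055; 0.2873 -0.0055]
AᵀP(A−BK) = [0.7882 -0.1336; -0.1336 0.0927]
P' = Q + AᵀP(A−BK) = [5.0382 -1.1336; -1.1336 0.3427]
tr(P') = 5.3809

5.3809


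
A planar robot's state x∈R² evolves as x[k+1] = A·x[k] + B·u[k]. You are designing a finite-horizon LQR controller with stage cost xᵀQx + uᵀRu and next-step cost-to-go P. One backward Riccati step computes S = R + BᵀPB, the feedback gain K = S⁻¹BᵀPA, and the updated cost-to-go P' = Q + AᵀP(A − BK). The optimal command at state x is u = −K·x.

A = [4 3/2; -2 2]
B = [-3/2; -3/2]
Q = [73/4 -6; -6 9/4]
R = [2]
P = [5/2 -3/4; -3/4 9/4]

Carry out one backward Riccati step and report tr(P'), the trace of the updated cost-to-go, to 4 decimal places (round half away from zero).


80.1145

BᵀP = [-2.6250 -2.2500]
S = R + BᵀPB = [2] + [7.3125] = [9.3125]
BᵀPA = [-6.0000 -8.4375]
K = S⁻¹·BᵀPA = [-0.6443 -0.9060]
A−BK = [3.0336 0.1409; -2.9664 0.6409]
AᵀP(A−BK) = [57.1342 -3.1862; -3.1862 2.4803]
P' = Q + AᵀP(A−BK) = [75.3842 -9.1862; -9.1862 4.7303]
tr(P') = 80.1145


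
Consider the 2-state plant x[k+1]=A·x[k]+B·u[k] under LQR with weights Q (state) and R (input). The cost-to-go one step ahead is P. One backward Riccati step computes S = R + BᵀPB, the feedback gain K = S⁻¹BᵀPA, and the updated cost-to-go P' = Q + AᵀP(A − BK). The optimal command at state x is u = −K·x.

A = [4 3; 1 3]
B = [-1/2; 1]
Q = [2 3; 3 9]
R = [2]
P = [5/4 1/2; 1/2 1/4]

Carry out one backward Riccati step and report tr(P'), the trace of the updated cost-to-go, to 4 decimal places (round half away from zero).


BᵀP = [-0.1250 0.0000]
S = R + BᵀPB = [2] + [0.0625] = [2.0625]
BᵀPA = [-0.5000 -0.3750]
K = S⁻¹·BᵀPA = [-0.2424 -0.1818]
A−BK = [3.8788 2.9091; 1.2424 3.1818]
AᵀP(A−BK) = [24.1288 23.1591; 23.1591 22.4318]
P' = Q + AᵀP(A−BK) = [26.1288 26.1591; 26.1591 31.4318]
tr(P') = 57.5606

57.5606


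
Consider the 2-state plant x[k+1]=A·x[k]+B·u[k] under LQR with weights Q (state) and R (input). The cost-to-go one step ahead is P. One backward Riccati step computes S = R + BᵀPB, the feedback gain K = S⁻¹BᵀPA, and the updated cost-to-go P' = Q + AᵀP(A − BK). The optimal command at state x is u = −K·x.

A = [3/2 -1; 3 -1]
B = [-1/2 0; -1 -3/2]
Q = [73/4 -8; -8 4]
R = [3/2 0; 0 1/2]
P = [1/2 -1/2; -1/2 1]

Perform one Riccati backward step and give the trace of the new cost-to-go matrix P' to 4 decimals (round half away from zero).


23.8592

BᵀP = [0.2500 -0.7500; 0.7500 -1.5000]
S = R + BᵀPB = [3/2 0; 0 1/2] + [0.6250 1.1250; 1.1250 2.2500] = [2.1250 1.1250; 1.1250 2.7500]
BᵀPA = [-1.8750 0.5000; -3.3750 0.7500]
K = S⁻¹·BᵀPA = [-0.2969 0.1160; -1.1058 0.2253]
A−BK = [1.3515 -0.9420; 1.0444 -0.5461]
AᵀP(A−BK) = [1.3362 -0.5222; -0.5222 0.2730]
P' = Q + AᵀP(A−BK) = [19.5862 -8.5222; -8.5222 4.2730]
tr(P') = 23.8592


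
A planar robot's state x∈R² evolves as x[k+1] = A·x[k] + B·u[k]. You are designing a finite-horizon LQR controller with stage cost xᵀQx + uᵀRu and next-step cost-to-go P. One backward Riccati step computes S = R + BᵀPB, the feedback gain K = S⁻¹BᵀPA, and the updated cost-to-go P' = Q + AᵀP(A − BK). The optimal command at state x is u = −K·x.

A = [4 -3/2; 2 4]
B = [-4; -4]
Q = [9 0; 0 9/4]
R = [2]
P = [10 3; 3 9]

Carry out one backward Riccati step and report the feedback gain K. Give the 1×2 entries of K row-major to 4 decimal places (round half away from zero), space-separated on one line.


-0.7562 -0.2836

BᵀP = [-52.0000 -48.0000]
S = R + BᵀPB = [2] + [400.0000] = [402.0000]
BᵀPA = [-304.0000 -114.0000]
K = S⁻¹·BᵀPA = [-0.7562 -0.2836]
A−BK = [0.9751 -2.6343; -1.0249 2.8657]
AᵀP(A−BK) = [14.1095 -35.2090; -35.2090 98.1716]
P' = Q + AᵀP(A−BK) = [23.1095 -35.2090; -35.2090 100.4216]
tr(P') = 123.5311


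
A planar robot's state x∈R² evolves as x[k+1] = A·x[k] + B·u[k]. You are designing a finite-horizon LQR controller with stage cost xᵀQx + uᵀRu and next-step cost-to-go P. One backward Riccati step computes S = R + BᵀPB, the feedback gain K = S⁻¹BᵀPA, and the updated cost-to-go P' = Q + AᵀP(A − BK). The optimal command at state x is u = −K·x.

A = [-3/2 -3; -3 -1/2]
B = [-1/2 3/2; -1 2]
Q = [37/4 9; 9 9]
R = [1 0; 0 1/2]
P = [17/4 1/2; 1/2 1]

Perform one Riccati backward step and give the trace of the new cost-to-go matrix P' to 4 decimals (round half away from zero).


26.8267

BᵀP = [-2.6250 -1.2500; 7.3750 2.7500]
S = R + BᵀPB = [1 0; 0 1/2] + [2.5625 -6.4375; -6.4375 16.5625] = [3.5625 -6.4375; -6.4375 17.0625]
BᵀPA = [7.6875 8.5000; -19.3125 -23.5000]
K = S⁻¹·BᵀPA = [0.3538 -0.3231; -0.9984 -1.4992]
A−BK = [0.1745 -0.9128; -0.6494 2.1753]
AᵀP(A−BK) = [1.0614 -0.9693; -0.9693 7.5153]
P' = Q + AᵀP(A−BK) = [10.3114 8.0307; 8.0307 16.5153]
tr(P') = 26.8267


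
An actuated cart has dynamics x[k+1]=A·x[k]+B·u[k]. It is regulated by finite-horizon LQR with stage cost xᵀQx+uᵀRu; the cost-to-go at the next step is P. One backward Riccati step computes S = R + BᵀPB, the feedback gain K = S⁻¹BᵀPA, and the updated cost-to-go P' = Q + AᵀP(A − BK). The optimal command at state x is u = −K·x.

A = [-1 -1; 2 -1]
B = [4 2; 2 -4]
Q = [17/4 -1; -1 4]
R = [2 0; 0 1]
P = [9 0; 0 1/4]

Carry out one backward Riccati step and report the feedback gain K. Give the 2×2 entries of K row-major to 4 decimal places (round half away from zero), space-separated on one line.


-0.0311 -0.2720 -0.4348 0.0497

BᵀP = [36.0000 0.5000; 18.0000 -1.0000]
S = R + BᵀPB = [2 0; 0 1] + [145.0000 70.0000; 70.0000 40.0000] = [147.0000 70.0000; 70.0000 41.0000]
BᵀPA = [-35.0000 -36.5000; -20.0000 -17.0000]
K = S⁻¹·BᵀPA = [-0.0311 -0.2720; -0.4348 0.0497]
A−BK = [-0.0062 -0.0115; 0.3230 -0.2573]
AᵀP(A−BK) = [0.2174 -0.0248; -0.0248 0.1681]
P' = Q + AᵀP(A−BK) = [4.4674 -1.0248; -1.0248 4.1681]
tr(P') = 8.6355


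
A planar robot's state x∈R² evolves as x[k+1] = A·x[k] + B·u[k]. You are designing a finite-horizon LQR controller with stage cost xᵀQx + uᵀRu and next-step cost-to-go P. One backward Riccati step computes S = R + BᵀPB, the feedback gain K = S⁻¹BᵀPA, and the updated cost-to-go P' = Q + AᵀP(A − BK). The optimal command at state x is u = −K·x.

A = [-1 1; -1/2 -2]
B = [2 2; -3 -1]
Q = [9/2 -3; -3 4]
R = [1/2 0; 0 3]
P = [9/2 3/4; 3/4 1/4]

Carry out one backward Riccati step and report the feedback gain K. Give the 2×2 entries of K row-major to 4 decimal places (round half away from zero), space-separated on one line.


-0.3253 0.4337 -0.2590 0.0120

BᵀP = [6.7500 0.7500; 8.2500 1.2500]
S = R + BᵀPB = [1/2 0; 0 3] + [11.2500 12.7500; 12.7500 15.2500] = [11.7500 12.7500; 12.7500 18.2500]
BᵀPA = [-7.1250 5.2500; -8.8750 5.7500]
K = S⁻¹·BᵀPA = [-0.3253 0.4337; -0.2590 0.0120]
A−BK = [0.1687 0.1084; -1.7349 -0.6867]
AᵀP(A−BK) = [0.6958 0.0723; 0.0723 0.1536]
P' = Q + AᵀP(A−BK) = [5.1958 -2.9277; -2.9277 4.1536]
tr(P') = 9.3494


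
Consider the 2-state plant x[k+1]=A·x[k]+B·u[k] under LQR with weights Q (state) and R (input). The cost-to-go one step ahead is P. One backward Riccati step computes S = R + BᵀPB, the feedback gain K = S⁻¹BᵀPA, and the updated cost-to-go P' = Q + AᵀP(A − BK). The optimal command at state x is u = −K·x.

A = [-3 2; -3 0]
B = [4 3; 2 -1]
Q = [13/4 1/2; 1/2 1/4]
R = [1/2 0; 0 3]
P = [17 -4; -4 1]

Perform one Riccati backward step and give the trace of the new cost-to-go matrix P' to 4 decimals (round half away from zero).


BᵀP = [60.0000 -14.0000; 55.0000 -13.0000]
S = R + BᵀPB = [1/2 0; 0 3] + [212.0000 194.0000; 194.0000 178.0000] = [212.5000 194.0000; 194.0000 181.0000]
BᵀPA = [-138.0000 120.0000; -126.0000 110.0000]
K = S⁻¹·BᵀPA = [-0.6461 0.4598; -0.0036 0.1149]
A−BK = [-0.4047 -0.1839; -1.7114 -0.8046]
AᵀP(A−BK) = [0.3811 -0.0690; -0.0690 0.1839]
P' = Q + AᵀP(A−BK) = [3.6311 0.4310; 0.4310 0.4339]
tr(P') = 4.0650

4.0650


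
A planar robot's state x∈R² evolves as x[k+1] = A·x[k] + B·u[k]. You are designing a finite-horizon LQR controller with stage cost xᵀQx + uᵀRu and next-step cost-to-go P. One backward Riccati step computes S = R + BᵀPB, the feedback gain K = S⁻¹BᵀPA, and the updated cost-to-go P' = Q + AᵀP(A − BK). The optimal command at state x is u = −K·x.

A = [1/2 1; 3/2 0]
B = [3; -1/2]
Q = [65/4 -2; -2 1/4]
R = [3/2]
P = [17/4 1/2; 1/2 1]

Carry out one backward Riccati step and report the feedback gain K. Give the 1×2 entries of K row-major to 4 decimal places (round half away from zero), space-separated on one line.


0.2013 0.3247

BᵀP = [12.5000 1.0000]
S = R + BᵀPB = [3/2] + [37.0000] = [38.5000]
BᵀPA = [7.7500 12.5000]
K = S⁻¹·BᵀPA = [0.2013 0.3247]
A−BK = [-0.1039 0.0260; 1.6006 0.1623]
AᵀP(A−BK) = [2.5024 0.3588; 0.3588 0.1916]
P' = Q + AᵀP(A−BK) = [18.7524 -1.6412; -1.6412 0.4416]
tr(P') = 19.1940


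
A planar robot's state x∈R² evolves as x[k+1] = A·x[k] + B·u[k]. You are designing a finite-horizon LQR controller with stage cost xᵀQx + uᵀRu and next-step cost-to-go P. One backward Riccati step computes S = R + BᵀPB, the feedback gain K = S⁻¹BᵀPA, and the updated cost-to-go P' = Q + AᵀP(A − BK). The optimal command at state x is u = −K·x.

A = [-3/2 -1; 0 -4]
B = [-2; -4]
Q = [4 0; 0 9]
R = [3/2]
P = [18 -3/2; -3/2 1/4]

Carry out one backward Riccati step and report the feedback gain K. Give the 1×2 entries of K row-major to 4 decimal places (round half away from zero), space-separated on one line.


BᵀP = [-30.0000 2.0000]
S = R + BᵀPB = [3/2] + [52.0000] = [53.5000]
BᵀPA = [45.0000 22.0000]
K = S⁻¹·BᵀPA = [0.8411 0.4112]
A−BK = [0.1822 -0.1776; 3.3645 -2.3551]
AᵀP(A−BK) = [2.6495 -0.5047; -0.5047 0.9533]
P' = Q + AᵀP(A−BK) = [6.6495 -0.5047; -0.5047 9.9533]
tr(P') = 16.6028

0.8411 0.4112


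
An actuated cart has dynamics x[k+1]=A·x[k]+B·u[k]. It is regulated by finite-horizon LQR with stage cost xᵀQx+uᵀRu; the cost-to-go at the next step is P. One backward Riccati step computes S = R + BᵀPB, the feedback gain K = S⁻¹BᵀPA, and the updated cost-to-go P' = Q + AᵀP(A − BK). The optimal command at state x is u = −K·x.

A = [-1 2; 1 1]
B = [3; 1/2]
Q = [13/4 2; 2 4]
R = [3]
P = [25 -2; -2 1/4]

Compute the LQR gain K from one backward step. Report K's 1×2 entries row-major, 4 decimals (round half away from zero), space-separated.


BᵀP = [74.0000 -5.8750]
S = R + BᵀPB = [3] + [219.0625] = [222.0625]
BᵀPA = [-79.8750 142.1250]
K = S⁻¹·BᵀPA = [-0.3597 0.6400]
A−BK = [0.0791 0.0799; 1.1798 0.6800]
AᵀP(A−BK) = [0.5193 -0.6282; -0.6282 1.2868]
P' = Q + AᵀP(A−BK) = [3.7693 1.3718; 1.3718 5.2868]
tr(P') = 9.0561

-0.3597 0.6400


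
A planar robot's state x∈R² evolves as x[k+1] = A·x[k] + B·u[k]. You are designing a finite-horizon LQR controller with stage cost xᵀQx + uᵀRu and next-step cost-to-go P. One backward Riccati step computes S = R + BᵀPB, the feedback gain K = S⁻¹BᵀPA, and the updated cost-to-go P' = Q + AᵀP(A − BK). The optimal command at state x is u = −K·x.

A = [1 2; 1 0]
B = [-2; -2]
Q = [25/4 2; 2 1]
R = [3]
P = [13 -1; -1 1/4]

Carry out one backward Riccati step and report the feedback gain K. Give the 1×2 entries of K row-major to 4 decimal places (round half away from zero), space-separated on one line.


-0.4688 -1.0000

BᵀP = [-24.0000 1.5000]
S = R + BᵀPB = [3] + [45.0000] = [48.0000]
BᵀPA = [-22.5000 -48.0000]
K = S⁻¹·BᵀPA = [-0.4688 -1.0000]
A−BK = [0.0625 0.0000; 0.0625 -2.0000]
AᵀP(A−BK) = [0.7031 1.5000; 1.5000 4.0000]
P' = Q + AᵀP(A−BK) = [6.9531 3.5000; 3.5000 5.0000]
tr(P') = 11.9531


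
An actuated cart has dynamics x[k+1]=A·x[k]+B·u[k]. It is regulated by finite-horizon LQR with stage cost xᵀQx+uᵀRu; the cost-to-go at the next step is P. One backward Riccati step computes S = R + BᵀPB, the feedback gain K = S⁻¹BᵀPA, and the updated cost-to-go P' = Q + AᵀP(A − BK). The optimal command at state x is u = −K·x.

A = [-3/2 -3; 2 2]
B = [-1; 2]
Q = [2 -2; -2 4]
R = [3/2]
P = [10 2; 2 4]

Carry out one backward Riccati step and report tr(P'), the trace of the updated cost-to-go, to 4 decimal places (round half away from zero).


45.7308

BᵀP = [-6.0000 6.0000]
S = R + BᵀPB = [3/2] + [18.0000] = [19.5000]
BᵀPA = [21.0000 30.0000]
K = S⁻¹·BᵀPA = [1.0769 1.5385]
A−BK = [-0.4231 -1.4615; -0.1538 -1.0769]
AᵀP(A−BK) = [3.8846 10.6923; 10.6923 35.8462]
P' = Q + AᵀP(A−BK) = [5.8846 8.6923; 8.6923 39.8462]
tr(P') = 45.7308


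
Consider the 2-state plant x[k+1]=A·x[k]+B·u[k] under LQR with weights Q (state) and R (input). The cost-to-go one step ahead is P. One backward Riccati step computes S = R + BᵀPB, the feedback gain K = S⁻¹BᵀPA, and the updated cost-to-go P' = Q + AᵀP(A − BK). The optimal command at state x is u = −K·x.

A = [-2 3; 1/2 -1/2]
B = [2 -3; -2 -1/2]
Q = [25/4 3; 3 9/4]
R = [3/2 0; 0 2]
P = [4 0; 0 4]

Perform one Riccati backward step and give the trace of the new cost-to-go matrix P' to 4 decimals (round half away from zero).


10.2827

BᵀP = [8.0000 -8.0000; -12.0000 -2.0000]
S = R + BᵀPB = [3/2 0; 0 2] + [32.0000 -20.0000; -20.0000 37.0000] = [33.5000 -20.0000; -20.0000 39.0000]
BᵀPA = [-20.0000 28.0000; 23.0000 -35.0000]
K = S⁻¹·BᵀPA = [-0.3530 0.4324; 0.4087 -0.6757]
A−BK = [-0.0678 0.1081; -0.0017 0.0270]
AᵀP(A−BK) = [0.5394 -0.8108; -0.8108 1.2432]
P' = Q + AᵀP(A−BK) = [6.7894 2.1892; 2.1892 3.4932]
tr(P') = 10.2827


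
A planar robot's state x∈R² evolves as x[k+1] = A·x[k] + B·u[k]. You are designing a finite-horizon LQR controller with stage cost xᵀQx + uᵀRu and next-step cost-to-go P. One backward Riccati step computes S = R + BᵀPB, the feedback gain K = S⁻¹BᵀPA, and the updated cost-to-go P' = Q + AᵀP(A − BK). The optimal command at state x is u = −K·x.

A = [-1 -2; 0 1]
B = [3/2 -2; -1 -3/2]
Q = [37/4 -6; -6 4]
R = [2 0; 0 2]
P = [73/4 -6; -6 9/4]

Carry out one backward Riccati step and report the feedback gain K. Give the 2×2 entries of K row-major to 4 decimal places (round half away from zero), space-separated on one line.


BᵀP = [33.3750 -11.2500; -27.5000 8.6250]
S = R + BᵀPB = [2 0; 0 2] + [61.3125 -49.8750; -49.8750 42.0625] = [63.3125 -49.8750; -49.8750 44.0625]
BᵀPA = [-33.3750 -78.0000; 27.5000 63.6250]
K = S⁻¹·BᵀPA = [-0.3277 -0.8722; 0.2532 0.4567]
A−BK = [-0.0021 0.2217; 0.0521 0.8128]
AᵀP(A−BK) = [0.3505 0.8306; 0.8306 2.1597]
P' = Q + AᵀP(A−BK) = [9.6005 -5.1694; -5.1694 6.1597]
tr(P') = 15.7602

-0.3277 -0.8722 0.2532 0.4567


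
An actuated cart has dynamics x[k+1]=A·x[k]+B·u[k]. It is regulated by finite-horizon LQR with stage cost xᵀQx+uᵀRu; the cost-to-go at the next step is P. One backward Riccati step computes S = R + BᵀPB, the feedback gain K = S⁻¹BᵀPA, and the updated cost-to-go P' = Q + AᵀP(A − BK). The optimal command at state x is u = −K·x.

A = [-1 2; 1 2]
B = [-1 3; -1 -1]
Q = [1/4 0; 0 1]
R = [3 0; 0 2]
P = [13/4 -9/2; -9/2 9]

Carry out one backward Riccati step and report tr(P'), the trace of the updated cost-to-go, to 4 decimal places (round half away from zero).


7.2500

BᵀP = [1.2500 -4.5000; 14.2500 -22.5000]
S = R + BᵀPB = [3 0; 0 2] + [3.2500 8.2500; 8.2500 65.2500] = [6.2500 8.2500; 8.2500 67.2500]
BᵀPA = [-5.7500 -6.5000; -36.7500 -16.5000]
K = S⁻¹·BᵀPA = [-0.2370 -0.8545; -0.5174 -0.1405]
A−BK = [0.3151 1.5671; 0.2456 1.0050]
AᵀP(A−BK) = [0.8730 1.4223; 1.4223 5.1270]
P' = Q + AᵀP(A−BK) = [1.1230 1.4223; 1.4223 6.1270]
tr(P') = 7.2500
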